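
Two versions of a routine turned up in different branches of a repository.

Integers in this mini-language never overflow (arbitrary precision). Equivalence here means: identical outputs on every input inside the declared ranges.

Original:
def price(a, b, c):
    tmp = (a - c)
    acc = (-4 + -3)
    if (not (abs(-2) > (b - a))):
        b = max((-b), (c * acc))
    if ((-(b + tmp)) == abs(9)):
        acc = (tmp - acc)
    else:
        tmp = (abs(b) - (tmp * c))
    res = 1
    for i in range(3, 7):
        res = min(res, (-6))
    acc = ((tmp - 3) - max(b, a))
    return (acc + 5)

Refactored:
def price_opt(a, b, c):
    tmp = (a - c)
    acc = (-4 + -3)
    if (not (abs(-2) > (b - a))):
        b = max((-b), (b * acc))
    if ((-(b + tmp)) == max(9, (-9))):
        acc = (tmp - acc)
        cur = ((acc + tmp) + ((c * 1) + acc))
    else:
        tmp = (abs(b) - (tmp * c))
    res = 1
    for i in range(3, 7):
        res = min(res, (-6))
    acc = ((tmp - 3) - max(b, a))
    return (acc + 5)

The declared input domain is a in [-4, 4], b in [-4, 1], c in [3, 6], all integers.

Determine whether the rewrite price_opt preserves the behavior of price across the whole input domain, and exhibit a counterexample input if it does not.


a=-4, b=-1, c=6 yields -9 from price but 62 from price_opt.
verdict: not equivalent; witness: a=-4, b=-1, c=6


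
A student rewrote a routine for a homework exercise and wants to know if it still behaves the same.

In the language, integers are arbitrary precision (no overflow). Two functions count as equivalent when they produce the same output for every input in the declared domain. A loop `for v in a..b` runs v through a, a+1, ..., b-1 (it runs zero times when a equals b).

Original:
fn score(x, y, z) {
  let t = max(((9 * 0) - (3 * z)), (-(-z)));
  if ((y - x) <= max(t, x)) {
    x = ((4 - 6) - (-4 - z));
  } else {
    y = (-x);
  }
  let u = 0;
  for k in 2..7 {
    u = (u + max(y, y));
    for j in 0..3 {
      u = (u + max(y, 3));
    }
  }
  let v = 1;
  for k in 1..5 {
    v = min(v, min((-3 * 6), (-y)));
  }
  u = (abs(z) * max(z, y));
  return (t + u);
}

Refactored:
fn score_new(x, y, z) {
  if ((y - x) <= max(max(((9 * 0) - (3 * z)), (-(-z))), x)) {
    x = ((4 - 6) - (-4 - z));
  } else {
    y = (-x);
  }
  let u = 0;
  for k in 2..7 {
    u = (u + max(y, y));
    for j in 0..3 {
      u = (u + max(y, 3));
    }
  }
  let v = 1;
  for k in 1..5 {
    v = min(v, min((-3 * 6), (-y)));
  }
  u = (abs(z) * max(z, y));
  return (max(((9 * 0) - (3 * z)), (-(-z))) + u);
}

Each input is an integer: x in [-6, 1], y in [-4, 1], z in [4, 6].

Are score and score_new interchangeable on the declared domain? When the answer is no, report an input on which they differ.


Although statement counts differ, constant usage differs, arithmetic usage differs, local variable names differ, min/max/abs usage differs, 144/144 inputs agree.
verdict: equivalent


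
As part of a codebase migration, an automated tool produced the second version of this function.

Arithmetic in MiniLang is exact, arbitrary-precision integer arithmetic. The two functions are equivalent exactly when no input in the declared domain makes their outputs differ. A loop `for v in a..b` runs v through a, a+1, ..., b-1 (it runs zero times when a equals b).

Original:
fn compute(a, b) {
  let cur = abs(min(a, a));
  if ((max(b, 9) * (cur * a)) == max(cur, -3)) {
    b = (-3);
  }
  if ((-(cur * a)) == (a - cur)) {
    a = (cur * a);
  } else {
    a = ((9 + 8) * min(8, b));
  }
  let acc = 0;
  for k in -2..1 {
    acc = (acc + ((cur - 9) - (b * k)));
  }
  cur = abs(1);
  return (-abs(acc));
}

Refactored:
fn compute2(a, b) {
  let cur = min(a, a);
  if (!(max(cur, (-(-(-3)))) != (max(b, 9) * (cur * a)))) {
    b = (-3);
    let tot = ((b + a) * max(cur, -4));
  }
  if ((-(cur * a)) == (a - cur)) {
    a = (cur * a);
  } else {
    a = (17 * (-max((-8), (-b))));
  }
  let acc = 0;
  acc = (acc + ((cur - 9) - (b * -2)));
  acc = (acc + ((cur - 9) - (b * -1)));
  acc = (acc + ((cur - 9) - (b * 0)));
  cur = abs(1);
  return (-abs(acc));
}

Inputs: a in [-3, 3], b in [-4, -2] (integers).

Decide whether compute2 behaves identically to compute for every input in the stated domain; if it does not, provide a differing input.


Take a=-3, b=-4.
compute: cur becomes 3; next ((max(b, 9) * (cur * a)) == max(cur, -3)) evaluates to false; next ((-(cur * a)) == (a - cur)) evaluates to false; next a becomes -68; next acc becomes 0; next at k=-2:; next acc becomes -14; next at k=-1:; next acc becomes -24; next at k=0:; next acc becomes -30; next cur becomes 1; next final value -30
compute2: cur becomes -3; next (!(max(cur, (-(-(-3)))) != (max(b, 9) * (cur * a)))) evaluates to false; next ((-(cur * a)) == (a - cur)) evaluates to false; next a becomes -68; next acc becomes 0; next acc becomes -20; next acc becomes -36; next acc becomes -48; next cur becomes 1; next final value -48
-30 against -48: the behavior changed.
verdict: not equivalent; witness: a=-3, b=-4


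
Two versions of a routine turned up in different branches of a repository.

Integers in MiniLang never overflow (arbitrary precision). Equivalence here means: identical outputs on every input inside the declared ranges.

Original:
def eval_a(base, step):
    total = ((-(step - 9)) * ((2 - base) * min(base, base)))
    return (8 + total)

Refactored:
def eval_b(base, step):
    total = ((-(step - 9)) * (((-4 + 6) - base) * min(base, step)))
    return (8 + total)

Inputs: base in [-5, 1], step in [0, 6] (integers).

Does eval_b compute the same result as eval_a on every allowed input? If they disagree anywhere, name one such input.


Take base=1, step=0.
eval_a: total=9, then returns 17
eval_b: total=0, then returns 8
17 vs 8 — the two versions disagree here.
verdict: not equivalent; witness: base=1, step=0


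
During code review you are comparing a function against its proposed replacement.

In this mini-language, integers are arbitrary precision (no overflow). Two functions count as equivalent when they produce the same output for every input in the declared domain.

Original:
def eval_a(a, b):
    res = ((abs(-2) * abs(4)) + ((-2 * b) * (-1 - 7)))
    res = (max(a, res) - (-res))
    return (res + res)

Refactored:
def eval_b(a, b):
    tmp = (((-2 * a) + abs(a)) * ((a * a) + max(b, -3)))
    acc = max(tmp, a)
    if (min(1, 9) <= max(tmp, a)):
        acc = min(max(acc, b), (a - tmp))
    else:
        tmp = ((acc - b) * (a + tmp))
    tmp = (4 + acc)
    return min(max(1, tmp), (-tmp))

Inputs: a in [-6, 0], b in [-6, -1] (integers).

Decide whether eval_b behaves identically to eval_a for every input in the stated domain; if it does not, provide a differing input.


Input a=-6, b=-6: -188 from eval_a versus 1 from eval_b.
verdict: not equivalent; witness: a=-6, b=-6


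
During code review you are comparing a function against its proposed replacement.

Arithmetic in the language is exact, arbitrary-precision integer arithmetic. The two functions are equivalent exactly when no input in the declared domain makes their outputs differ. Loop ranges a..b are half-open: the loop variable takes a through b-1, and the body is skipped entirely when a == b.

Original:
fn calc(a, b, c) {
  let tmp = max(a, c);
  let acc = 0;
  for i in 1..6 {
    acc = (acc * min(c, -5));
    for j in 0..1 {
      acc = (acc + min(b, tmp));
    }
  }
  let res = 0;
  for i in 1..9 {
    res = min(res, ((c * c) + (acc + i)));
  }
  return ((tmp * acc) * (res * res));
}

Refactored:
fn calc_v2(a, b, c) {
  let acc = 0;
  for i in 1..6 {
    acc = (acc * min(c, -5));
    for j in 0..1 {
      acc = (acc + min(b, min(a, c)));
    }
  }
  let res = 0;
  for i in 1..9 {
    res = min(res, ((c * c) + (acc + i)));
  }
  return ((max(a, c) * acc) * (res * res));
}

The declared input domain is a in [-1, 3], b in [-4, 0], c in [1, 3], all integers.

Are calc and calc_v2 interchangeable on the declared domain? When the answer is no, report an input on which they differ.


There is a counterexample at a=-1, b=0, c=1: 0 on one side, -140337081 on the other.
calc: tmp = 1; acc = 0; [i=1]; acc = 0; [j=0]; acc = 0; [i=2]; acc = 0; [j=0]; acc = 0; [i=3]; acc = 0; [j=0]; acc = 0; [i=4]; acc = 0; [j=0]; acc = 0; [i=5]; acc = 0; [j=0]; acc = 0; res = 0; [i=1]; res = 0; [i=2]; res = 0; [i=3]; res = 0; [i=4]; res = 0; [i=5]; res = 0; [i=6]; res = 0; [i=7]; res = 0; [i=8]; res = 0; return 0
calc_v2: acc = 0; [i=1]; acc = 0; [j=0]; acc = -1; [i=2]; acc = 5; [j=0]; acc = 4; [i=3]; acc = -20; [j=0]; acc = -21; [i=4]; acc = 105; [j=0]; acc = 104; [i=5]; acc = -520; [j=0]; acc = -521; res = 0; [i=1]; res = -519; [i=2]; res = -519; [i=3]; res = -519; [i=4]; res = -519; [i=5]; res = -519; [i=6]; res = -519; [i=7]; res = -519; [i=8]; res = -519; return -140337081
verdict: not equivalent; witness: a=-1, b=0, c=1


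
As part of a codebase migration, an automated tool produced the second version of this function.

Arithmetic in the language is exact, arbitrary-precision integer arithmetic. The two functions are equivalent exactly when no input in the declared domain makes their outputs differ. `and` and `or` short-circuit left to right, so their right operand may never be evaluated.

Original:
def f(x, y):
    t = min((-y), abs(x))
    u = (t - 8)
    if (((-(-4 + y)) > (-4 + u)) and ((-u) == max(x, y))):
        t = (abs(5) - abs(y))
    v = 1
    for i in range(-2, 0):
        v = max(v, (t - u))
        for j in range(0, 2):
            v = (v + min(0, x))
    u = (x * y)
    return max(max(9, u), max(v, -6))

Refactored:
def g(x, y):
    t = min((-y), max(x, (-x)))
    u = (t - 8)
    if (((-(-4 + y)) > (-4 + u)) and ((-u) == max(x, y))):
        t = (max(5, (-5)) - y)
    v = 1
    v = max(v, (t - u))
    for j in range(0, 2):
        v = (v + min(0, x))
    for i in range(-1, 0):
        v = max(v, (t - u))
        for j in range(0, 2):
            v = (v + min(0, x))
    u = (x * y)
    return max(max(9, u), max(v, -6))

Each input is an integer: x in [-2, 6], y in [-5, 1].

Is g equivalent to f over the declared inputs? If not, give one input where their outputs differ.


Input x=4, y=-5: 9 from f versus 14 from g.
verdict: not equivalent; witness: x=4, y=-5


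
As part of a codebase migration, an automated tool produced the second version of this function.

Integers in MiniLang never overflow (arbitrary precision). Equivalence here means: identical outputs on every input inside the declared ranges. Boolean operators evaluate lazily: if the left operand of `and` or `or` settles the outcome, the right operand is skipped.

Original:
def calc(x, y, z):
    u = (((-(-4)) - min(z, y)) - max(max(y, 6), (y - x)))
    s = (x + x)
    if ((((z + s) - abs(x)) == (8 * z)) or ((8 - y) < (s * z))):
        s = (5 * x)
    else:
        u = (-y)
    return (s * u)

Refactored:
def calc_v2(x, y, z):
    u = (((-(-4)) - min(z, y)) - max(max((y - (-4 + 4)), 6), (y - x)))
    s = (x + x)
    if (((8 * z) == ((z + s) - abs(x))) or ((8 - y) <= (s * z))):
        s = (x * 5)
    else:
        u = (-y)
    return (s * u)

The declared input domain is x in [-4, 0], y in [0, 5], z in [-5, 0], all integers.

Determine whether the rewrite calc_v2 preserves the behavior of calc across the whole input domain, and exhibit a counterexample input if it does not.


These are not equivalent — on x=-4, y=0, z=-1 the outputs split (0 vs 20).
calc: u = -1; s = -8; ((((z + s) - abs(x)) == (8 * z)) or ((8 - y) < (s * z))) -> false; u = 0; return 0
calc_v2: u = -1; s = -8; (((8 * z) == ((z + s) - abs(x))) or ((8 - y) <= (s * z))) -> true; s = -20; return 20
verdict: not equivalent; witness: x=-4, y=0, z=-1


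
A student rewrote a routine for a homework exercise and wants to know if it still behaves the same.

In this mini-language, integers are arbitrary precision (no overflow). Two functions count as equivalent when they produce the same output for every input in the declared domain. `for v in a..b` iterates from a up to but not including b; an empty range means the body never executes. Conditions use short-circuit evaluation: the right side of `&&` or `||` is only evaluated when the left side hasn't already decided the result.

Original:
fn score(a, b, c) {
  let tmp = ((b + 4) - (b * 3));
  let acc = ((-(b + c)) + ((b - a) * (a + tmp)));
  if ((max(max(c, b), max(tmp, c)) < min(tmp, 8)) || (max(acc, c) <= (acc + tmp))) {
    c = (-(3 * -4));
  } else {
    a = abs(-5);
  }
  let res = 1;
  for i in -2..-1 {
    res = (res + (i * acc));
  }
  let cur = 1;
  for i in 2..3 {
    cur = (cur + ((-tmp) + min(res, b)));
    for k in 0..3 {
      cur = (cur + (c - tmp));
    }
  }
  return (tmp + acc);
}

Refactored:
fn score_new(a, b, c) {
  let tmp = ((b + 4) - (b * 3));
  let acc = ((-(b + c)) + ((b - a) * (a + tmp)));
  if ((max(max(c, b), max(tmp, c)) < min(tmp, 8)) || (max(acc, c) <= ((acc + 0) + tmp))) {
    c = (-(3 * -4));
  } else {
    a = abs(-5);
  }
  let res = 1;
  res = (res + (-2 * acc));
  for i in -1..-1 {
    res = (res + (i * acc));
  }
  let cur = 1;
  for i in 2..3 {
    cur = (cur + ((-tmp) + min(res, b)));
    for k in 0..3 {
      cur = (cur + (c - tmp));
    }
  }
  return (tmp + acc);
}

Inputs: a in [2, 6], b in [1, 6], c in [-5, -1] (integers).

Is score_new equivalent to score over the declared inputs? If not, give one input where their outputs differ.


Side by side, the visible changes include: statement counts differ, loop structure differs, constant usage differs, arithmetic usage differs.
As a probe, take a=5, b=1, c=-4: score runs tmp becomes 2; next acc becomes -25; next ((max(max(c, b), max(tmp, c)) < min(tmp, 8)) || (max(acc, c) <= (acc + tmp))) evaluates to false; next a becomes 5; next res becomes 1; next at i=-2:; next res becomes 51; next cur becomes 1; next at i=2:; next cur becomes 0; next at k=0:; next cur becomes -6; next at k=1:; next cur becomes -12; next at k=2:; next cur becomes -18; next final value -23; score_new runs tmp becomes 2; next acc becomes -25; next ((max(max(c, b), max(tmp, c)) < min(tmp, 8)) || (max(acc, c) <= ((acc + 0) + tmp))) evaluates to false; next a becomes 5; next res becomes 1; next res becomes 51; next i never enters its loop body; next cur becomes 1; next at i=2:; next cur becomes 0; next at k=0:; next cur becomes -6; next at k=1:; next cur becomes -12; next at k=2:; next cur becomes -18; next final value -23; both end at -23.
Across all 150 domain points the two functions coincide.
verdict: equivalent


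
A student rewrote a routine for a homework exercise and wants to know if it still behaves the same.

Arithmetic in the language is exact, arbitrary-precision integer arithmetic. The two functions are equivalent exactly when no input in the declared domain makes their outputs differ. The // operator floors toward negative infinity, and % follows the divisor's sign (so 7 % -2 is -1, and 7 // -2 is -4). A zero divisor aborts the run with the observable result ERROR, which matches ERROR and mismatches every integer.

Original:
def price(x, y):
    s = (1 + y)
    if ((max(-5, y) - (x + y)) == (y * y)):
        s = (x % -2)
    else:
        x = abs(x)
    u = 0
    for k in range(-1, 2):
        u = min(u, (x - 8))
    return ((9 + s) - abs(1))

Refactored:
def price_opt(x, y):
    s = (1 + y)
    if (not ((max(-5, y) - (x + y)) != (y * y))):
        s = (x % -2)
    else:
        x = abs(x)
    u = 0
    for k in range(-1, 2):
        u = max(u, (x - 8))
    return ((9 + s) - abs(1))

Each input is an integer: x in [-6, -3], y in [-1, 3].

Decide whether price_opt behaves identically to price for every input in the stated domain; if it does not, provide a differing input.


The suspicious edit (`min(u, (x - 8))` became `max(u, (x - 8))`) never changes the result for any input inside the declared domain.
One worked example (x=-3, y=2) — price: s becomes 3; next ((max(-5, y) - (x + y)) == (y * y)) evaluates to false; next x becomes 3; next u becomes 0; next at k=-1:; next u becomes -5; next at k=0:; next u becomes -5; next at k=1:; next u becomes -5; next final value 11; price_opt: s becomes 3; next (not ((max(-5, y) - (x + y)) != (y * y))) evaluates to false; next x becomes 3; next u becomes 0; next at k=-1:; next u becomes 0; next at k=0:; next u becomes 0; next at k=1:; next u becomes 0; next final value 11; agreement on 11.
Checked all 20 inputs in the declared domain: the outputs agree on every one.
verdict: equivalent


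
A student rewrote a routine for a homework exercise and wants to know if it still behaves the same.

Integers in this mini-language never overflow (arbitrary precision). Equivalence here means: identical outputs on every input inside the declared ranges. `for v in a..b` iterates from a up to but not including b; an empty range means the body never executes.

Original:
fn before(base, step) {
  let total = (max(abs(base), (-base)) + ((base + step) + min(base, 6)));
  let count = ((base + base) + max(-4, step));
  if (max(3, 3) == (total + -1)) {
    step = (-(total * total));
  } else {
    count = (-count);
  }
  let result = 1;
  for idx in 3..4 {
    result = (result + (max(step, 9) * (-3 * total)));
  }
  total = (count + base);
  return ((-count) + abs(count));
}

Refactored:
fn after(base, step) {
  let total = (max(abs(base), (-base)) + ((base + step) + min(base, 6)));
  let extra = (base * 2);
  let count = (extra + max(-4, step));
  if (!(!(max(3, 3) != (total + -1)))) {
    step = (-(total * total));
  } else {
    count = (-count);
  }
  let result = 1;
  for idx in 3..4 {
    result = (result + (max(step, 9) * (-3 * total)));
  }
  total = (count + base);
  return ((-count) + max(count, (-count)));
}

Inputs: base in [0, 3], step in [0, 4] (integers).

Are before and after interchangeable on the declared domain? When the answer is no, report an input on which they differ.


The rewrite breaks on base=0, step=1, where the results are 2 and 0.
before: total=1, then count=1, then (max(3, 3) == (total + -1)) is false, then count=-1, then result=1, then (idx=3), then result=-26, then total=-1, then returns 2
after: total=1, then extra=0, then count=1, then (!(!(max(3, 3) != (total + -1)))) is true, then step=-1, then result=1, then (idx=3), then result=-26, then total=1, then returns 0
verdict: not equivalent; witness: base=0, step=1


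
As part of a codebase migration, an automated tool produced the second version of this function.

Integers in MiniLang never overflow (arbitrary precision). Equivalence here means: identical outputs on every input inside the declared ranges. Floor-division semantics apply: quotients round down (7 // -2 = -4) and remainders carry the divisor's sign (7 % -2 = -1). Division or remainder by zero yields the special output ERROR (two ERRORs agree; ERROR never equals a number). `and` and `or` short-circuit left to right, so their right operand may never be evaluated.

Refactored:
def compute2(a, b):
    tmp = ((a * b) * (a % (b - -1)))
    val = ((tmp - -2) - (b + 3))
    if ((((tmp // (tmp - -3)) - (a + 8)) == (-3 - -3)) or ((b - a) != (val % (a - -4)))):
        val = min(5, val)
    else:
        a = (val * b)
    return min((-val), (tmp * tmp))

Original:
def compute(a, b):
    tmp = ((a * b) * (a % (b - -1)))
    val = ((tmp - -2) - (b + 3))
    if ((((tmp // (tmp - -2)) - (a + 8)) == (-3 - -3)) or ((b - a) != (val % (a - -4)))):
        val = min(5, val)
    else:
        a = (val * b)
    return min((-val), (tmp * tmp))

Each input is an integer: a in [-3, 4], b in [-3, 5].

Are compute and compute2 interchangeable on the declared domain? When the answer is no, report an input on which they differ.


The rewrite breaks on a=-3, b=1, where the results are 5 and ERROR.
compute: tmp := -3 | val := -5 | ((((tmp // (tmp - -2)) - (a + 8)) == (-3 - -3)) or ((b - a) != (val % (a - -4)))): true | val := -5 | result 5
compute2: tmp := -3 | val := -5 | divide-by-zero, output ERROR
verdict: not equivalent; witness: a=-3, b=1


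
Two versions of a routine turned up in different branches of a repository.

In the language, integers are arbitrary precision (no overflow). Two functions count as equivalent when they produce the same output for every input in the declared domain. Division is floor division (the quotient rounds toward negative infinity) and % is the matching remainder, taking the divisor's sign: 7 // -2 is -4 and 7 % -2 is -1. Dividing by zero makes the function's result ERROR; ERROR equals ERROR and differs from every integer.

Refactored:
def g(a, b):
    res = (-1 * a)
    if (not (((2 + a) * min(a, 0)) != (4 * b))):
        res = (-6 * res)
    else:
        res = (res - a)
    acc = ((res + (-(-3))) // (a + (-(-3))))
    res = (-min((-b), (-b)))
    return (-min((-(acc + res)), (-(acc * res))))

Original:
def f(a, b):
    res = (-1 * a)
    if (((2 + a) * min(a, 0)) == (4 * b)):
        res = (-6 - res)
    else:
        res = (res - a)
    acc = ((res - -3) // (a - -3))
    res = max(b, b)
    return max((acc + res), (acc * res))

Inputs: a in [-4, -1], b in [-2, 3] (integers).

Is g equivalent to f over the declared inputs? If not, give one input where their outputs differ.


Try a=-4, b=2.
f: res=4, then (((2 + a) * min(a, 0)) == (4 * b)) is true, then res=-10, then acc=7, then res=2, then returns 14
g: res=4, then (not (((2 + a) * min(a, 0)) != (4 * b))) is true, then res=-24, then acc=21, then res=2, then returns 42
14 != 42, so the rewrite changes behavior.
verdict: not equivalent; witness: a=-4, b=2


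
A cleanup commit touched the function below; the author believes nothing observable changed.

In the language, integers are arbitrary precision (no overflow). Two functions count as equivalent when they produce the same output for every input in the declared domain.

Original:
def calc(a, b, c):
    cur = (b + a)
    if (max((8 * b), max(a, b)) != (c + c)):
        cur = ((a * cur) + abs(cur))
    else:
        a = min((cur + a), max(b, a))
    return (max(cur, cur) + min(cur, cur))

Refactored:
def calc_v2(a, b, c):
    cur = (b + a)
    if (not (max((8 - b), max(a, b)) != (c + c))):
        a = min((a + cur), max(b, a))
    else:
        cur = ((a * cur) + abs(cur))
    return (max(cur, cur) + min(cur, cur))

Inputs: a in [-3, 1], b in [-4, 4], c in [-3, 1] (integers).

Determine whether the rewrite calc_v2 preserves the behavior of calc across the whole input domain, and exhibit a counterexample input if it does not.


There is a counterexample at a=-3, b=-2, c=-1: -10 on one side, 40 on the other.
calc: cur = -5; (max((8 * b), max(a, b)) != (c + c)) -> false; a = -8; return -10
calc_v2: cur = -5; (not (max((8 - b), max(a, b)) != (c + c))) -> false; cur = 20; return 40
verdict: not equivalent; witness: a=-3, b=-2, c=-1


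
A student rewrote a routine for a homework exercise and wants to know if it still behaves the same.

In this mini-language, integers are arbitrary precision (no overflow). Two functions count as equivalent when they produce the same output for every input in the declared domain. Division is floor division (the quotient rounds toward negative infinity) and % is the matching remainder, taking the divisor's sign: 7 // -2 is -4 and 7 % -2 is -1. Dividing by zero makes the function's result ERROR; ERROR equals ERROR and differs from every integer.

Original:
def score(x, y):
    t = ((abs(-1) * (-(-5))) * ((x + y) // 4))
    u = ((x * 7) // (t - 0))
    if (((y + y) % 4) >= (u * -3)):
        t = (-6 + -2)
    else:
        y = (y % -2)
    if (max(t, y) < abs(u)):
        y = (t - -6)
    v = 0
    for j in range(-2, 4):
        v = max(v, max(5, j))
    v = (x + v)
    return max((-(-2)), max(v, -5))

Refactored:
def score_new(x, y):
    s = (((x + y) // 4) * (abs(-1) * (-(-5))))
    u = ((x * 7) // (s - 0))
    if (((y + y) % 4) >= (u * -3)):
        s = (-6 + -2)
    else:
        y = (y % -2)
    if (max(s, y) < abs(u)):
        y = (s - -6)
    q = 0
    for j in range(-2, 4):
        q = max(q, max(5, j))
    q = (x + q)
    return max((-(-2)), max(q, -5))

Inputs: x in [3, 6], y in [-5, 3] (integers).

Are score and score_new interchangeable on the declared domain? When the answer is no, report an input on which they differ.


Although local variable names differ, 36/36 inputs agree.
verdict: equivalent


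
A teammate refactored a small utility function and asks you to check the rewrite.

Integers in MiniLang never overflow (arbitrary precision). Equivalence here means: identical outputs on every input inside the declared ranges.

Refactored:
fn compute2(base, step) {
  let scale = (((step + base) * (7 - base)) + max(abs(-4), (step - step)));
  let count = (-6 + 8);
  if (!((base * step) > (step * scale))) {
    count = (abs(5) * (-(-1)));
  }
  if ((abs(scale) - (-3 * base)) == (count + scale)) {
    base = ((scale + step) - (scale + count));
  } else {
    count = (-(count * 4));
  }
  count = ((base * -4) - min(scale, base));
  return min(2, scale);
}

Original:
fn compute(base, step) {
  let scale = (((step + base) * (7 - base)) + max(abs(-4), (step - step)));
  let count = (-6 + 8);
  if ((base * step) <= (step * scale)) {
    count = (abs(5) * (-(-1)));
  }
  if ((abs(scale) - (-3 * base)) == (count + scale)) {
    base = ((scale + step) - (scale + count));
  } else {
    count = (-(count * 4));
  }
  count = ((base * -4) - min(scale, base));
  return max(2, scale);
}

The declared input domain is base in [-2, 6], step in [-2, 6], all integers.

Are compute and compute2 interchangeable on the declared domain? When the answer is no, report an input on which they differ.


These are not equivalent — on base=-2, step=-2 the outputs split (2 vs -32).
compute: scale := -32 | count := 2 | ((base * step) <= (step * scale)): true | count := 5 | ((abs(scale) - (-3 * base)) == (count + scale)): false | count := -20 | count := 40 | result 2
compute2: scale := -32 | count := 2 | (!((base * step) > (step * scale))): true | count := 5 | ((abs(scale) - (-3 * base)) == (count + scale)): false | count := -20 | count := 40 | result -32
verdict: not equivalent; witness: base=-2, step=-2


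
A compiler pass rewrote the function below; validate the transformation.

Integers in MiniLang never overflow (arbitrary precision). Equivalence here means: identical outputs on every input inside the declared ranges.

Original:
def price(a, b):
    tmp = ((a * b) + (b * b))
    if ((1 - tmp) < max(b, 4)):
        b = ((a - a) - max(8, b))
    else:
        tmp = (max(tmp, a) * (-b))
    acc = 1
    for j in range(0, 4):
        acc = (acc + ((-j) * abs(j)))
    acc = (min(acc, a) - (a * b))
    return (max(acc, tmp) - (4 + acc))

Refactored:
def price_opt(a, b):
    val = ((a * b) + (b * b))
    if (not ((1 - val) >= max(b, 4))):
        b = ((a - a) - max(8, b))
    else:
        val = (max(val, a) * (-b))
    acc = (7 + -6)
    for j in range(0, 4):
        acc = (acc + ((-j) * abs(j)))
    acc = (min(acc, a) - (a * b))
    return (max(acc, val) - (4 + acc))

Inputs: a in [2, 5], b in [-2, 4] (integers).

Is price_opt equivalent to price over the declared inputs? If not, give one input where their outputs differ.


Reading the diff, among the changes: comparison usage differs, local variable names differ, constant usage differs, arithmetic usage differs, boolean connective usage differs.
As a probe, take a=4, b=3: price runs tmp=21, then ((1 - tmp) < max(b, 4)) is true, then b=-8, then acc=1, then (j=0), then acc=1, then (j=1), then acc=0, then (j=2), then acc=-4, then (j=3), then acc=-13, then acc=19, then returns -2; price_opt runs val=21, then (not ((1 - val) >= max(b, 4))) is true, then b=-8, then acc=1, then (j=0), then acc=1, then (j=1), then acc=0, then (j=2), then acc=-4, then (j=3), then acc=-13, then acc=19, then returns -2; both end at -2.
Across all 28 domain points the two functions coincide.
verdict: equivalent


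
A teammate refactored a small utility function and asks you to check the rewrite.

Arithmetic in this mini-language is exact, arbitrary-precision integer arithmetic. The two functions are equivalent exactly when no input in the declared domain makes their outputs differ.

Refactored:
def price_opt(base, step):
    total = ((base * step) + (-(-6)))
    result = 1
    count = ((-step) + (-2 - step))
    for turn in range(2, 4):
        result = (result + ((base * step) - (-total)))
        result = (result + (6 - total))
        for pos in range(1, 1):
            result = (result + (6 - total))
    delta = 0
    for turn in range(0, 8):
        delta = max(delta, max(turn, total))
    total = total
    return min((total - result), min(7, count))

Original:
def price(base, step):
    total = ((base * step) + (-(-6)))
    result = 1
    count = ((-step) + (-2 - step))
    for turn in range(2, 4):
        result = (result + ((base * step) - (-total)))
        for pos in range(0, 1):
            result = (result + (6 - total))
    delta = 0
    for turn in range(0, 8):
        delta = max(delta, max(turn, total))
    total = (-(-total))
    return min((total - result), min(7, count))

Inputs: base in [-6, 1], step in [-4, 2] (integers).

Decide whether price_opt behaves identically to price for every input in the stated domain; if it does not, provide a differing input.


The two are interchangeable: statement counts differ, arithmetic usage differs, loop structure differs, constant usage differs, and every declared input agrees.
As a probe, take base=-2, step=1: price runs total=4, then result=1, then count=-4, then (turn=2), then result=3, then (pos=0), then result=5, then (turn=3), then result=7, then (pos=0), then result=9, then delta=0, then (turn=0), then delta=4, then (turn=1), then delta=4, then (turn=2), then delta=4, then (turn=3), then delta=4, then (turn=4), then delta=4, then (turn=5), then delta=5, then (turn=6), then delta=6, then (turn=7), then delta=7, then total=4, then returns -5; price_opt runs total=4, then result=1, then count=-4, then (turn=2), then result=3, then result=5, then the loop over pos runs zero times, then (turn=3), then result=7, then result=9, then the loop over pos runs zero times, then delta=0, then (turn=0), then delta=4, then (turn=1), then delta=4, then (turn=2), then delta=4, then (turn=3), then delta=4, then (turn=4), then delta=4, then (turn=5), then delta=5, then (turn=6), then delta=6, then (turn=7), then delta=7, then total=4, then returns -5; both end at -5.
Sweeping the whole domain (56 inputs) finds no disagreement.
verdict: equivalent


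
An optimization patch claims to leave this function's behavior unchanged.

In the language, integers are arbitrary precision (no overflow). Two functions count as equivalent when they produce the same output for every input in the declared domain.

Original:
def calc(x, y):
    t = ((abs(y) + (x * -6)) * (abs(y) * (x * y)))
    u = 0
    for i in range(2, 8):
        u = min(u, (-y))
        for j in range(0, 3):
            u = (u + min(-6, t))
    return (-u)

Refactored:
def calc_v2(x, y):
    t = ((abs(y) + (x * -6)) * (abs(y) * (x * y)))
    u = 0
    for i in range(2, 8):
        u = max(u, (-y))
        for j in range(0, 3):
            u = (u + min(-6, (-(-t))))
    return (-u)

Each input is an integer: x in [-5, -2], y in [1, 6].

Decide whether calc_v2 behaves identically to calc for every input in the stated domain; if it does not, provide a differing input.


Evaluate both at x=-5, y=1.
calc: t=-155, then u=0, then (i=2), then u=-1, then (j=0), then u=-156, then (j=1), then u=-311, then (j=2), then u=-466, then (i=3), then u=-466, then (j=0), then u=-621, then (j=1), then u=-776, then (j=2), then u=-931, then (i=4), then u=-931, then (j=0), then u=-1086, then (j=1), then u=-1241, then (j=2), then u=-1396, then (i=5), then u=-1396, then (j=0), then u=-1551, then (j=1), then u=-1706, then (j=2), then u=-1861, then (i=6), then u=-1861, then (j=0), then u=-2016, then (j=1), then u=-2171, then (j=2), then u=-2326, then (i=7), then u=-2326, then (j=0), then u=-2481, then (j=1), then u=-2636, then (j=2), then u=-2791, then returns 2791
calc_v2: t=-155, then u=0, then (i=2), then u=0, then (j=0), then u=-155, then (j=1), then u=-310, then (j=2), then u=-465, then (i=3), then u=-1, then (j=0), then u=-156, then (j=1), then u=-311, then (j=2), then u=-466, then (i=4), then u=-1, then (j=0), then u=-156, then (j=1), then u=-311, then (j=2), then u=-466, then (i=5), then u=-1, then (j=0), then u=-156, then (j=1), then u=-311, then (j=2), then u=-466, then (i=6), then u=-1, then (j=0), then u=-156, then (j=1), then u=-311, then (j=2), then u=-466, then (i=7), then u=-1, then (j=0), then u=-156, then (j=1), then u=-311, then (j=2), then u=-466, then returns 466
2791 against 466: the behavior changed.
verdict: not equivalent; witness: x=-5, y=1


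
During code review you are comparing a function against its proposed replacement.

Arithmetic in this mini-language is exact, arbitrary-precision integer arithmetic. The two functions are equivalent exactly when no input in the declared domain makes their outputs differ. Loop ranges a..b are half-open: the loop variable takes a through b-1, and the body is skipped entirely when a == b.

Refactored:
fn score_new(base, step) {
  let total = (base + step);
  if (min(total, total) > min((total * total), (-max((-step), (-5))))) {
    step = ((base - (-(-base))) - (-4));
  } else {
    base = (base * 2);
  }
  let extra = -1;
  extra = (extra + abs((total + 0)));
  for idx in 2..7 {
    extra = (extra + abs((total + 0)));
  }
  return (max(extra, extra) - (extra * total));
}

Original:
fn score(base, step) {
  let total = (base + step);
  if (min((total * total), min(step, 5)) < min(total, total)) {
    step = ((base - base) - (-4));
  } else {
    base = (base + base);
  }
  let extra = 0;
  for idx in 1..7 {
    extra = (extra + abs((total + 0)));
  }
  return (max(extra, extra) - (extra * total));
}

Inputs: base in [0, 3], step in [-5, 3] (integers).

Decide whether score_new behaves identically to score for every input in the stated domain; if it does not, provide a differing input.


There is a counterexample at base=0, step=-5: 180 on one side, 174 on the other.
score: total = -5; (min((total * total), min(step, 5)) < min(total, total)) -> false; base = 0; extra = 0; [idx=1]; extra = 5; [idx=2]; extra = 10; [idx=3]; extra = 15; [idx=4]; extra = 20; [idx=5]; extra = 25; [idx=6]; extra = 30; return 180
score_new: total = -5; (min(total, total) > min((total * total), (-max((-step), (-5))))) -> false; base = 0; extra = -1; extra = 4; [idx=2]; extra = 9; [idx=3]; extra = 14; [idx=4]; extra = 19; [idx=5]; extra = 24; [idx=6]; extra = 29; return 174
verdict: not equivalent; witness: base=0, step=-5


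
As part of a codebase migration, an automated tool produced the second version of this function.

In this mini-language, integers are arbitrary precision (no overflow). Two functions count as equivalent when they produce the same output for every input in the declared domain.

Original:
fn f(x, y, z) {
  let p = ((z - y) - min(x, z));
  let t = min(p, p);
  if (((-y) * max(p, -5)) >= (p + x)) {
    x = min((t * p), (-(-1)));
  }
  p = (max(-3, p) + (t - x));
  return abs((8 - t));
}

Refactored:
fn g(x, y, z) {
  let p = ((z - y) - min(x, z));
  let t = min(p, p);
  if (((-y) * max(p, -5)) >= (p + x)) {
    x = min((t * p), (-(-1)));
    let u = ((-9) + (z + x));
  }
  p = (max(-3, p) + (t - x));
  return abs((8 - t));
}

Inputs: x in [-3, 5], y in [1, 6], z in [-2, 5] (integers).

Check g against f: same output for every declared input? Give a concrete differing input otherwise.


This is a faithful refactor — statement counts differ; constant usage differs; local variable names differ; arithmetic usage differs, but the computed results match everywhere.
Tracing x=-1, y=6, z=2: f: p = -3; t = -3; (((-y) * max(p, -5)) >= (p + x)) -> true; x = 1; p = -7; return 11 | g: p = -3; t = -3; (((-y) * max(p, -5)) >= (p + x)) -> true; x = 1; u = -6; p = -7; return 11 — matching result 11.
Across all 432 domain points the two functions coincide.
verdict: equivalent


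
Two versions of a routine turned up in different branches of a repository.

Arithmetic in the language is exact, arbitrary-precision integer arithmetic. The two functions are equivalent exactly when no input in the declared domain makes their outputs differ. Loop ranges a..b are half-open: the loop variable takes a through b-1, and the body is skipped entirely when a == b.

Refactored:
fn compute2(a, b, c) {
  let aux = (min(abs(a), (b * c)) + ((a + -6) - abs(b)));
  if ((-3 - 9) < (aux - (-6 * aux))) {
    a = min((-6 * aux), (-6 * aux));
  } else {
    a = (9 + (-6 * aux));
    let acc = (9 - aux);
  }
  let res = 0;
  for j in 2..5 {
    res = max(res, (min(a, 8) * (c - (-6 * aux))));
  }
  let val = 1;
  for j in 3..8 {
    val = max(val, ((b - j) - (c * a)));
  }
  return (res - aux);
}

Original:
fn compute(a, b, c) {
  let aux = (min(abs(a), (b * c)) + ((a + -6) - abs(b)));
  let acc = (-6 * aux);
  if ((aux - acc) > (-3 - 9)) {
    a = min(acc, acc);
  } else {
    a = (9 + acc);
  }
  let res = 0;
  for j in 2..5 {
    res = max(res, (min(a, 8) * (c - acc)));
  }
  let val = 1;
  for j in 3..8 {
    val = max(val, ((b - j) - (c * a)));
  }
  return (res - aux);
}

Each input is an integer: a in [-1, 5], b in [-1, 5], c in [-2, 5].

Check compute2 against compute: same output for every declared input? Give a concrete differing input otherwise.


Equivalent — the differences include constant usage differs; also comparison usage differs; also arithmetic usage differs, yet no declared input distinguishes the two.
As a probe, take a=5, b=4, c=0: compute runs aux := -5 | acc := 30 | ((aux - acc) > (-3 - 9)): false | a := 39 | res := 0 | iter j=2: | res := 0 | iter j=3: | res := 0 | iter j=4: | res := 0 | val := 1 | iter j=3: | val := 1 | iter j=4: | val := 1 | iter j=5: | val := 1 | iter j=6: | val := 1 | iter j=7: | val := 1 | result 5; compute2 runs aux := -5 | ((-3 - 9) < (aux - (-6 * aux))): false | a := 39 | acc := 14 | res := 0 | iter j=2: | res := 0 | iter j=3: | res := 0 | iter j=4: | res := 0 | val := 1 | iter j=3: | val := 1 | iter j=4: | val := 1 | iter j=5: | val := 1 | iter j=6: | val := 1 | iter j=7: | val := 1 | result 5; both end at 5.
Sweeping the whole domain (392 inputs) finds no disagreement.
verdict: equivalent


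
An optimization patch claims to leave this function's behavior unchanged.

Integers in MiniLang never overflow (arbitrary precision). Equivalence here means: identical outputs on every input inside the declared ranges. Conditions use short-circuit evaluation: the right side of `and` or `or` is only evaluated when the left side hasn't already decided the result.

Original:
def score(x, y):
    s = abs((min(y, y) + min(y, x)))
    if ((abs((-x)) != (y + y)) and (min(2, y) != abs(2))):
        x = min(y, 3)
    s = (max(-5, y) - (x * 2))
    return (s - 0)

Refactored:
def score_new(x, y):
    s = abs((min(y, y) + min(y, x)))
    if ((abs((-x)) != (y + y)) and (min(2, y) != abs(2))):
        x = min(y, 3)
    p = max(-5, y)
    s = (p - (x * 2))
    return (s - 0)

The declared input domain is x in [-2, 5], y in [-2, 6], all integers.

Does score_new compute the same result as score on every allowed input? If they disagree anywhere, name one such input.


Differences: statement counts differ; and local variable names differ — yet all 72 inputs agree.
verdict: equivalent


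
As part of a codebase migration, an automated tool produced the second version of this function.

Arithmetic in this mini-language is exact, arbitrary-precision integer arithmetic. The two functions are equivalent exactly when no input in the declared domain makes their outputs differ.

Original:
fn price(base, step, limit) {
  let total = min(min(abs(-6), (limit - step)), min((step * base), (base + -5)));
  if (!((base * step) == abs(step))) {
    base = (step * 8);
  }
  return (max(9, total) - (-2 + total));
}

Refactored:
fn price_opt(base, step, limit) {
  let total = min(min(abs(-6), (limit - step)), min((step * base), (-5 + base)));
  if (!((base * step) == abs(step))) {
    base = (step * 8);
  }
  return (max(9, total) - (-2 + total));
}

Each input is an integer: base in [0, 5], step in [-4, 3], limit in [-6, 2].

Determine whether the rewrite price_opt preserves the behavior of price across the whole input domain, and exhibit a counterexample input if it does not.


Side by side, the visible changes include: same computation, different form.
One worked example (base=5, step=-4, limit=-5) — price: total = -20; (!((base * step) == abs(step))) -> true; base = -32; return 31; price_opt: total = -20; (!((base * step) == abs(step))) -> true; base = -32; return 31; agreement on 31.
Every one of the 432 inputs gives matching results.
verdict: equivalent
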